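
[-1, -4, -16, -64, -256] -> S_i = -1*4^i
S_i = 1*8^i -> [1, 8, 64, 512, 4096]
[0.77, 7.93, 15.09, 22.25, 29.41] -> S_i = 0.77 + 7.16*i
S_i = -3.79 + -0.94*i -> [-3.79, -4.73, -5.67, -6.61, -7.55]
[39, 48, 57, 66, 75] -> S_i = 39 + 9*i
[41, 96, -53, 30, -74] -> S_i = Random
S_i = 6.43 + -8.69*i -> [6.43, -2.26, -10.95, -19.64, -28.33]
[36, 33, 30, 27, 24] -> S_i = 36 + -3*i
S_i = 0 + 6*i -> [0, 6, 12, 18, 24]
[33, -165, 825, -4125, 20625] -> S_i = 33*-5^i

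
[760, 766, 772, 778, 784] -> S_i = 760 + 6*i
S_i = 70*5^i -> [70, 350, 1750, 8750, 43750]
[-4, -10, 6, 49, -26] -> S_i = Random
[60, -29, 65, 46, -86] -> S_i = Random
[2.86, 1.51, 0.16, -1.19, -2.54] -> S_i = 2.86 + -1.35*i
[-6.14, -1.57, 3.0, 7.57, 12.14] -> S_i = -6.14 + 4.57*i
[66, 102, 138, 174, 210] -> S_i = 66 + 36*i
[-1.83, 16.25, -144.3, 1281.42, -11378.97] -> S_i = -1.83*(-8.88)^i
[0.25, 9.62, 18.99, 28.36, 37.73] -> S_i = 0.25 + 9.37*i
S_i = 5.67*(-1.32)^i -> [5.67, -7.48, 9.88, -13.04, 17.21]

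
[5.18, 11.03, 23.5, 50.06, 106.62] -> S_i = 5.18*2.13^i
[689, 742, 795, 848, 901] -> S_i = 689 + 53*i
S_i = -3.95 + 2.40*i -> [-3.95, -1.55, 0.85, 3.25, 5.65]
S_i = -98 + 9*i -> [-98, -89, -80, -71, -62]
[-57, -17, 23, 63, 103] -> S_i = -57 + 40*i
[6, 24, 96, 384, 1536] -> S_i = 6*4^i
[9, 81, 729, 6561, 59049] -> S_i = 9*9^i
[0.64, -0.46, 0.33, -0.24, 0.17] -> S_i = 0.64*(-0.72)^i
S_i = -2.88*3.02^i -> [-2.88, -8.7, -26.27, -79.33, -239.56]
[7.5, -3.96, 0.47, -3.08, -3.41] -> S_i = Random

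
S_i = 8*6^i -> [8, 48, 288, 1728, 10368]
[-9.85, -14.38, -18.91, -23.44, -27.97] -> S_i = -9.85 + -4.53*i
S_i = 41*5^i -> [41, 205, 1025, 5125, 25625]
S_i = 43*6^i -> [43, 258, 1548, 9288, 55728]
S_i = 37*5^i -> [37, 185, 925, 4625, 23125]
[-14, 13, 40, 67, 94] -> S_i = -14 + 27*i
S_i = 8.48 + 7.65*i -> [8.48, 16.13, 23.78, 31.43, 39.08]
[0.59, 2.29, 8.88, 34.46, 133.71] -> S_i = 0.59*3.88^i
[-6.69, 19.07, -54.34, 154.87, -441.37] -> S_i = -6.69*(-2.85)^i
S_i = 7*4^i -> [7, 28, 112, 448, 1792]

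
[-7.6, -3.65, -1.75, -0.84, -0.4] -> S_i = -7.60*0.48^i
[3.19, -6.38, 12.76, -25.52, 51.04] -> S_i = 3.19*(-2.00)^i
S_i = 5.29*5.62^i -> [5.29, 29.73, 167.08, 939.0, 5277.17]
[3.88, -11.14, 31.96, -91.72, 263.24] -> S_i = 3.88*(-2.87)^i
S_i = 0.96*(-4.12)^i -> [0.96, -3.96, 16.3, -67.14, 276.61]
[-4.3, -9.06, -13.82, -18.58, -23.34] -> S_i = -4.30 + -4.76*i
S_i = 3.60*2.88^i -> [3.6, 10.37, 29.86, 86.0, 247.67]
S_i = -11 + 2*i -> [-11, -9, -7, -5, -3]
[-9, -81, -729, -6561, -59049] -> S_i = -9*9^i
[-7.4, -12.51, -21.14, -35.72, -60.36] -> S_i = -7.40*1.69^i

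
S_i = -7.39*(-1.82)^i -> [-7.39, 13.45, -24.48, 44.55, -81.08]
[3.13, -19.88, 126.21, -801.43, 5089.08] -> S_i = 3.13*(-6.35)^i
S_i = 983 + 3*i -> [983, 986, 989, 992, 995]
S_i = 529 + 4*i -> [529, 533, 537, 541, 545]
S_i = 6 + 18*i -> [6, 24, 42, 60, 78]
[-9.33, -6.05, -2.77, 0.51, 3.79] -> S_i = -9.33 + 3.28*i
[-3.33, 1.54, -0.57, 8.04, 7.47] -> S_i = Random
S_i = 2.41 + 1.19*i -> [2.41, 3.6, 4.79, 5.98, 7.17]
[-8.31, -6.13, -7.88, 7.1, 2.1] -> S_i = Random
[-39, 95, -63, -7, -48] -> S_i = Random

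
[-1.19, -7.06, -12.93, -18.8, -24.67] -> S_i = -1.19 + -5.87*i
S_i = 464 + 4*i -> [464, 468, 472, 476, 480]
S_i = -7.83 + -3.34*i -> [-7.83, -11.17, -14.51, -17.85, -21.19]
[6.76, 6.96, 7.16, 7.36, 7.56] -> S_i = 6.76 + 0.20*i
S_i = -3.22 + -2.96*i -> [-3.22, -6.18, -9.14, -12.1, -15.06]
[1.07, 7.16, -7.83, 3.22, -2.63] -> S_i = Random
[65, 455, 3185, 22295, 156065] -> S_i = 65*7^i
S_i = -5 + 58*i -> [-5, 53, 111, 169, 227]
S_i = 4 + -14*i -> [4, -10, -24, -38, -52]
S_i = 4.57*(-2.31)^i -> [4.57, -10.56, 24.39, -56.33, 130.13]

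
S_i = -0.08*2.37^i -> [-0.08, -0.19, -0.45, -1.06, -2.52]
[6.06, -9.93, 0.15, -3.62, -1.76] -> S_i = Random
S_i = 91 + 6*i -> [91, 97, 103, 109, 115]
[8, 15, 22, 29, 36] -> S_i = 8 + 7*i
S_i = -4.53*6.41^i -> [-4.53, -29.04, -186.13, -1193.09, -7647.69]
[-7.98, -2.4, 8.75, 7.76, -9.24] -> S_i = Random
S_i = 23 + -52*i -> [23, -29, -81, -133, -185]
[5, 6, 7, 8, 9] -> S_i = 5 + 1*i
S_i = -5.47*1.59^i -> [-5.47, -8.7, -13.83, -21.99, -34.96]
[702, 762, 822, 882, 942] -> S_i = 702 + 60*i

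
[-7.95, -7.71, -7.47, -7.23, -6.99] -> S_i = -7.95 + 0.24*i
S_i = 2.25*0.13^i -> [2.25, 0.29, 0.04, 0.0, 0.0]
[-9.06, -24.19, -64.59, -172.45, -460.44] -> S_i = -9.06*2.67^i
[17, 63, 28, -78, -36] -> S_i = Random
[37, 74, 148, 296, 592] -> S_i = 37*2^i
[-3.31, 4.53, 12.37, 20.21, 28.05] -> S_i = -3.31 + 7.84*i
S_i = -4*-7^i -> [-4, 28, -196, 1372, -9604]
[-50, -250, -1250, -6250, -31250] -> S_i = -50*5^i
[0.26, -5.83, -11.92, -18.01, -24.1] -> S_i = 0.26 + -6.09*i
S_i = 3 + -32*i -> [3, -29, -61, -93, -125]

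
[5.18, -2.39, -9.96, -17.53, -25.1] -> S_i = 5.18 + -7.57*i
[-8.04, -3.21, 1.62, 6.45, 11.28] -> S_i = -8.04 + 4.83*i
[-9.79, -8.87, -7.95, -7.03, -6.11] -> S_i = -9.79 + 0.92*i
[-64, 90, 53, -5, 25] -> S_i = Random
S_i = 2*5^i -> [2, 10, 50, 250, 1250]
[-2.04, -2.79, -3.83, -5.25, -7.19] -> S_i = -2.04*1.37^i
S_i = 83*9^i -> [83, 747, 6723, 60507, 544563]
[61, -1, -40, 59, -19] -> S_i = Random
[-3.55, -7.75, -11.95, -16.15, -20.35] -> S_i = -3.55 + -4.20*i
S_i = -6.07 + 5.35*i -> [-6.07, -0.72, 4.63, 9.98, 15.33]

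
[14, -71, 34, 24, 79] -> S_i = Random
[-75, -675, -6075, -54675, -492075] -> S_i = -75*9^i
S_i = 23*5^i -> [23, 115, 575, 2875, 14375]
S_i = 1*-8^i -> [1, -8, 64, -512, 4096]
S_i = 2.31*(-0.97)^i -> [2.31, -2.24, 2.17, -2.11, 2.05]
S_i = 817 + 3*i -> [817, 820, 823, 826, 829]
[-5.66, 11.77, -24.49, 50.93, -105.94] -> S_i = -5.66*(-2.08)^i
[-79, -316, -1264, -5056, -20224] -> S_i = -79*4^i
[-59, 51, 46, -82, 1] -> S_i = Random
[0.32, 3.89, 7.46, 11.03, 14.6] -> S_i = 0.32 + 3.57*i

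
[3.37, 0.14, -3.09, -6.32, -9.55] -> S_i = 3.37 + -3.23*i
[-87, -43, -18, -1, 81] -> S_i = Random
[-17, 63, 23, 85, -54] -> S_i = Random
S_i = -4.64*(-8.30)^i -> [-4.64, 38.51, -319.65, 2653.09, -22020.66]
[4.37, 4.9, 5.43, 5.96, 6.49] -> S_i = 4.37 + 0.53*i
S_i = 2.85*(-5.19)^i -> [2.85, -14.79, 76.77, -398.43, 2067.83]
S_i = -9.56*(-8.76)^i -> [-9.56, 83.75, -733.61, 6426.44, -56295.58]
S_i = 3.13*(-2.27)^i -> [3.13, -7.11, 16.13, -36.61, 83.11]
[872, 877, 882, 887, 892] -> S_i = 872 + 5*i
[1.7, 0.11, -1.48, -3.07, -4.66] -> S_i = 1.70 + -1.59*i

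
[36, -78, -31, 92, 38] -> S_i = Random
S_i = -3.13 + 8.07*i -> [-3.13, 4.94, 13.01, 21.08, 29.15]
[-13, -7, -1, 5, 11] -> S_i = -13 + 6*i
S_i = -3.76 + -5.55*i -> [-3.76, -9.31, -14.86, -20.41, -25.96]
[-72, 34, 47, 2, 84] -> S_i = Random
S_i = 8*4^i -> [8, 32, 128, 512, 2048]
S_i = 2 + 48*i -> [2, 50, 98, 146, 194]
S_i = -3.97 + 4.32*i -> [-3.97, 0.35, 4.67, 8.99, 13.31]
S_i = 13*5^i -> [13, 65, 325, 1625, 8125]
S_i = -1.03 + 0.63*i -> [-1.03, -0.4, 0.23, 0.86, 1.49]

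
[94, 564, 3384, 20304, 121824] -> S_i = 94*6^i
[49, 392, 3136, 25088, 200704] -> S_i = 49*8^i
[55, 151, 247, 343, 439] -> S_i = 55 + 96*i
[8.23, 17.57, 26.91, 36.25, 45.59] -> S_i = 8.23 + 9.34*i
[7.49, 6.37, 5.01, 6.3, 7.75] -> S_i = Random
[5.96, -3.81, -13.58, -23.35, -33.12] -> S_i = 5.96 + -9.77*i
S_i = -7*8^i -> [-7, -56, -448, -3584, -28672]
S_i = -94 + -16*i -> [-94, -110, -126, -142, -158]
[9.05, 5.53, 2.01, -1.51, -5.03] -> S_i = 9.05 + -3.52*i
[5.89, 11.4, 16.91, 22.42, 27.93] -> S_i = 5.89 + 5.51*i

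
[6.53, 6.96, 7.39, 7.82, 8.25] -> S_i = 6.53 + 0.43*i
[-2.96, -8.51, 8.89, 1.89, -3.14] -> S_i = Random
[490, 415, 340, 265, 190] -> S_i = 490 + -75*i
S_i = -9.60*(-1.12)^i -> [-9.6, 10.75, -12.04, 13.49, -15.11]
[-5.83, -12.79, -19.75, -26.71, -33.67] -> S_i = -5.83 + -6.96*i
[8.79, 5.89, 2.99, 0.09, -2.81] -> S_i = 8.79 + -2.90*i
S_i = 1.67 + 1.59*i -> [1.67, 3.26, 4.85, 6.44, 8.03]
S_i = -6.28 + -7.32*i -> [-6.28, -13.6, -20.92, -28.24, -35.56]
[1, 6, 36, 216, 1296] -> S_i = 1*6^i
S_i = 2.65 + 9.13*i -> [2.65, 11.78, 20.91, 30.04, 39.17]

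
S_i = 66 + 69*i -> [66, 135, 204, 273, 342]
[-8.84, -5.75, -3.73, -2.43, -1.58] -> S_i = -8.84*0.65^i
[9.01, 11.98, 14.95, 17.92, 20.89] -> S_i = 9.01 + 2.97*i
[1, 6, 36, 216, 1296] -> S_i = 1*6^i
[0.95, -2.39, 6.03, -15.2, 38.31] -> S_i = 0.95*(-2.52)^i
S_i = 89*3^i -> [89, 267, 801, 2403, 7209]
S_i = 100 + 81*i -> [100, 181, 262, 343, 424]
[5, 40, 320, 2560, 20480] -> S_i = 5*8^i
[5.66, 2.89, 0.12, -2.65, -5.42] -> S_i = 5.66 + -2.77*i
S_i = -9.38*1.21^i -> [-9.38, -11.35, -13.73, -16.62, -20.11]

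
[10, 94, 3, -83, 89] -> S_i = Random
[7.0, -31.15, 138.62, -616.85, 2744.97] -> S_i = 7.00*(-4.45)^i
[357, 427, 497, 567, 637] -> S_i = 357 + 70*i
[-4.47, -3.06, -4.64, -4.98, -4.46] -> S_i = Random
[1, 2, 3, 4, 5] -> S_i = 1 + 1*i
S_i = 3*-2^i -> [3, -6, 12, -24, 48]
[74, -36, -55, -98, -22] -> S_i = Random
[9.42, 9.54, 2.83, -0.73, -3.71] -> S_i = Random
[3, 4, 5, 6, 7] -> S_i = 3 + 1*i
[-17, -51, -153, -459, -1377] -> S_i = -17*3^i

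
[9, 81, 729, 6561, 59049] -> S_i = 9*9^i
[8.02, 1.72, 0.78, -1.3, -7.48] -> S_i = Random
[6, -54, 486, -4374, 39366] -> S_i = 6*-9^i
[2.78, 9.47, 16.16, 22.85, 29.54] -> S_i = 2.78 + 6.69*i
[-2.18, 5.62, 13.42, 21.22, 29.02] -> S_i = -2.18 + 7.80*i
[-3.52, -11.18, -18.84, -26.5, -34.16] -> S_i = -3.52 + -7.66*i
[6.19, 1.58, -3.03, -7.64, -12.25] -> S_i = 6.19 + -4.61*i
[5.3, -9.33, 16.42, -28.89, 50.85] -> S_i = 5.30*(-1.76)^i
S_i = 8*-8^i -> [8, -64, 512, -4096, 32768]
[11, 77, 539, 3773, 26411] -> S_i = 11*7^i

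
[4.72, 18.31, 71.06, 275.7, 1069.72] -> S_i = 4.72*3.88^i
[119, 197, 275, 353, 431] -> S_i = 119 + 78*i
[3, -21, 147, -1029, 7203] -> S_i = 3*-7^i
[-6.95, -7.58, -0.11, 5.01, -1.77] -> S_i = Random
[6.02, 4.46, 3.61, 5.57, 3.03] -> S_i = Random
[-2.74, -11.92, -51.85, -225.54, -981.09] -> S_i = -2.74*4.35^i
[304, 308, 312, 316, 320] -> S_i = 304 + 4*i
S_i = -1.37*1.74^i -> [-1.37, -2.38, -4.15, -7.22, -12.56]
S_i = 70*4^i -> [70, 280, 1120, 4480, 17920]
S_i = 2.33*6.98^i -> [2.33, 16.26, 113.52, 792.36, 5530.67]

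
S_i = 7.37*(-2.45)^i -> [7.37, -18.06, 44.24, -108.38, 265.54]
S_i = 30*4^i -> [30, 120, 480, 1920, 7680]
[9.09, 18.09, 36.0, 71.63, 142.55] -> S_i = 9.09*1.99^i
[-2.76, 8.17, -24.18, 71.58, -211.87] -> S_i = -2.76*(-2.96)^i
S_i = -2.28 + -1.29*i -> [-2.28, -3.57, -4.86, -6.15, -7.44]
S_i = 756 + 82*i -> [756, 838, 920, 1002, 1084]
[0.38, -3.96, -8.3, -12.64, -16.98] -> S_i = 0.38 + -4.34*i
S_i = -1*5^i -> [-1, -5, -25, -125, -625]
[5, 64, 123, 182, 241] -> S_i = 5 + 59*i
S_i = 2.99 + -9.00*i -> [2.99, -6.01, -15.01, -24.01, -33.01]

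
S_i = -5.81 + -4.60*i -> [-5.81, -10.41, -15.01, -19.61, -24.21]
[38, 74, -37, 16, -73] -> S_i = Random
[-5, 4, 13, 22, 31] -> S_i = -5 + 9*i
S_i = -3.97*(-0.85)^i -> [-3.97, 3.37, -2.87, 2.44, -2.07]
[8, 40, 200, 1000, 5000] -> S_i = 8*5^i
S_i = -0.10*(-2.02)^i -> [-0.1, 0.2, -0.41, 0.82, -1.66]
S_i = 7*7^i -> [7, 49, 343, 2401, 16807]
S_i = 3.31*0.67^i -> [3.31, 2.22, 1.49, 1.0, 0.67]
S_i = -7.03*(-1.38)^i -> [-7.03, 9.7, -13.39, 18.48, -25.5]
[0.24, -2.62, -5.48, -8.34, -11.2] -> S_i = 0.24 + -2.86*i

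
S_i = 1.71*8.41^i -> [1.71, 14.38, 120.95, 1017.15, 8554.21]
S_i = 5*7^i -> [5, 35, 245, 1715, 12005]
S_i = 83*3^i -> [83, 249, 747, 2241, 6723]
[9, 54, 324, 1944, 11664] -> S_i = 9*6^i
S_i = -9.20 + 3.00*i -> [-9.2, -6.2, -3.2, -0.2, 2.8]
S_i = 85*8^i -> [85, 680, 5440, 43520, 348160]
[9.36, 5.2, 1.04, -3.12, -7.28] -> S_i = 9.36 + -4.16*i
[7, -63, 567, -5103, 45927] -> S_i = 7*-9^i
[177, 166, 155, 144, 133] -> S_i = 177 + -11*i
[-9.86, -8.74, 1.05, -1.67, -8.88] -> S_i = Random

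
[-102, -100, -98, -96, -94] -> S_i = -102 + 2*i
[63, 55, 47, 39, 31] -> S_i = 63 + -8*i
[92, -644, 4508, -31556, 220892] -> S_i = 92*-7^i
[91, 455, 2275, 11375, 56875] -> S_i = 91*5^i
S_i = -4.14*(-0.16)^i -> [-4.14, 0.66, -0.11, 0.02, -0.0]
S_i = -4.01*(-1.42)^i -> [-4.01, 5.69, -8.09, 11.48, -16.3]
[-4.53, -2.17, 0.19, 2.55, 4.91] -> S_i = -4.53 + 2.36*i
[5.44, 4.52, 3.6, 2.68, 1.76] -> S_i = 5.44 + -0.92*i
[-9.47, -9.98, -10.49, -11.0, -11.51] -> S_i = -9.47 + -0.51*i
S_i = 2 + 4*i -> [2, 6, 10, 14, 18]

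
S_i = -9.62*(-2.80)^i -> [-9.62, 26.94, -75.42, 211.18, -591.3]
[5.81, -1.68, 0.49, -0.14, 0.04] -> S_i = 5.81*(-0.29)^i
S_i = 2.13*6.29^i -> [2.13, 13.4, 84.27, 530.07, 3334.13]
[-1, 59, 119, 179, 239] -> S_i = -1 + 60*i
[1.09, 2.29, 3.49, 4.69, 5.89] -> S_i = 1.09 + 1.20*i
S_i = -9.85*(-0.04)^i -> [-9.85, 0.39, -0.02, 0.0, -0.0]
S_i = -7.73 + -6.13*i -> [-7.73, -13.86, -19.99, -26.12, -32.25]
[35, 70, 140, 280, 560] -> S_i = 35*2^i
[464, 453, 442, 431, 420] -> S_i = 464 + -11*i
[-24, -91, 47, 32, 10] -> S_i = Random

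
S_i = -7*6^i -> [-7, -42, -252, -1512, -9072]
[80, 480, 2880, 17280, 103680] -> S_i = 80*6^i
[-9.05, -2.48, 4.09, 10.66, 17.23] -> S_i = -9.05 + 6.57*i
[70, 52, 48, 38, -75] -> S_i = Random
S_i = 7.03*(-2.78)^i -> [7.03, -19.54, 54.33, -151.04, 419.89]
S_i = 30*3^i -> [30, 90, 270, 810, 2430]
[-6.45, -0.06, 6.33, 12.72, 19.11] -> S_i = -6.45 + 6.39*i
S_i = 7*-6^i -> [7, -42, 252, -1512, 9072]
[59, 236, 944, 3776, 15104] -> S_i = 59*4^i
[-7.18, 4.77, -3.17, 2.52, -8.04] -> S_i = Random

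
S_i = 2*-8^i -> [2, -16, 128, -1024, 8192]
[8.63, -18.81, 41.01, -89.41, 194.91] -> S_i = 8.63*(-2.18)^i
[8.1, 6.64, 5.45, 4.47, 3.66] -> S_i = 8.10*0.82^i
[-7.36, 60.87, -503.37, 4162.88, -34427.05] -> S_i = -7.36*(-8.27)^i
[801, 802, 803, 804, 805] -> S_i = 801 + 1*i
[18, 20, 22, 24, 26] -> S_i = 18 + 2*i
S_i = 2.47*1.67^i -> [2.47, 4.12, 6.89, 11.5, 19.21]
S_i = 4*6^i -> [4, 24, 144, 864, 5184]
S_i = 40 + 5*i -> [40, 45, 50, 55, 60]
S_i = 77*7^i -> [77, 539, 3773, 26411, 184877]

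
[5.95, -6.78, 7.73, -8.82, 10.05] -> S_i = 5.95*(-1.14)^i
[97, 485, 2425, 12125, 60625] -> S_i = 97*5^i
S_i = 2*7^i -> [2, 14, 98, 686, 4802]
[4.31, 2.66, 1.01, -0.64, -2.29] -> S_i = 4.31 + -1.65*i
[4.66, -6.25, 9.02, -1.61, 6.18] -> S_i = Random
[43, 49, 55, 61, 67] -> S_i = 43 + 6*i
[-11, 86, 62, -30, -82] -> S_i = Random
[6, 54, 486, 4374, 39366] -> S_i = 6*9^i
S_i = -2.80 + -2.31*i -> [-2.8, -5.11, -7.42, -9.73, -12.04]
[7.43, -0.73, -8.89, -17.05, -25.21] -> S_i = 7.43 + -8.16*i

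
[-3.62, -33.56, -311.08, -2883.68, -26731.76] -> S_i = -3.62*9.27^i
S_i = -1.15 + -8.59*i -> [-1.15, -9.74, -18.33, -26.92, -35.51]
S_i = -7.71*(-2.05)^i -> [-7.71, 15.81, -32.4, 66.42, -136.17]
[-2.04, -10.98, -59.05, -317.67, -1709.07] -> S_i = -2.04*5.38^i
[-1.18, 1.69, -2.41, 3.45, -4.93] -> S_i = -1.18*(-1.43)^i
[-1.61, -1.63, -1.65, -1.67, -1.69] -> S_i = -1.61 + -0.02*i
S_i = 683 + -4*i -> [683, 679, 675, 671, 667]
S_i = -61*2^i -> [-61, -122, -244, -488, -976]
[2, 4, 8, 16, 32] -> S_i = 2*2^i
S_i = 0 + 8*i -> [0, 8, 16, 24, 32]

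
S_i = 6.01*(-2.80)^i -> [6.01, -16.83, 47.12, -131.93, 369.41]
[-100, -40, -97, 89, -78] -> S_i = Random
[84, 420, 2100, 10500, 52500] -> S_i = 84*5^i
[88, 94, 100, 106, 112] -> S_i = 88 + 6*i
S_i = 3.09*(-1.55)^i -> [3.09, -4.79, 7.42, -11.51, 17.84]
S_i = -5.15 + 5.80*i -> [-5.15, 0.65, 6.45, 12.25, 18.05]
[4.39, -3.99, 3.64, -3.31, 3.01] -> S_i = 4.39*(-0.91)^i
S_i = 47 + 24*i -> [47, 71, 95, 119, 143]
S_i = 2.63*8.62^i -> [2.63, 22.67, 195.42, 1684.53, 14520.61]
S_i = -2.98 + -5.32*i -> [-2.98, -8.3, -13.62, -18.94, -24.26]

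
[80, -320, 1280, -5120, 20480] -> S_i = 80*-4^i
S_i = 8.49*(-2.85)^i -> [8.49, -24.2, 68.96, -196.54, 560.13]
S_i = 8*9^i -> [8, 72, 648, 5832, 52488]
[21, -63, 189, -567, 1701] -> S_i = 21*-3^i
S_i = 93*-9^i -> [93, -837, 7533, -67797, 610173]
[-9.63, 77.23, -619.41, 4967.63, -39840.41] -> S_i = -9.63*(-8.02)^i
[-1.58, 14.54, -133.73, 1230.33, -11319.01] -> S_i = -1.58*(-9.20)^i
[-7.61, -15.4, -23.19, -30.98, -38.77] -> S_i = -7.61 + -7.79*i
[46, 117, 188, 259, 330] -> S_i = 46 + 71*i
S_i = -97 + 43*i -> [-97, -54, -11, 32, 75]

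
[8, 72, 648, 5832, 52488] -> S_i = 8*9^i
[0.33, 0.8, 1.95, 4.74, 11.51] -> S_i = 0.33*2.43^i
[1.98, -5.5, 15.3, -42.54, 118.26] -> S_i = 1.98*(-2.78)^i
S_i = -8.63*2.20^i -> [-8.63, -18.99, -41.77, -91.89, -202.16]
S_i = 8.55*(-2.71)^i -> [8.55, -23.17, 62.79, -170.17, 461.15]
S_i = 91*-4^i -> [91, -364, 1456, -5824, 23296]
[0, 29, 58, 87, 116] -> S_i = 0 + 29*i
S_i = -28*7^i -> [-28, -196, -1372, -9604, -67228]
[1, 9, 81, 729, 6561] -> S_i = 1*9^i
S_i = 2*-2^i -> [2, -4, 8, -16, 32]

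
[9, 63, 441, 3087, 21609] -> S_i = 9*7^i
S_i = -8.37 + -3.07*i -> [-8.37, -11.44, -14.51, -17.58, -20.65]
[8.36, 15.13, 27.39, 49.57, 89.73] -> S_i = 8.36*1.81^i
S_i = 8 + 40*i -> [8, 48, 88, 128, 168]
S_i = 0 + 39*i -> [0, 39, 78, 117, 156]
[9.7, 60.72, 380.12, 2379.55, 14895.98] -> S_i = 9.70*6.26^i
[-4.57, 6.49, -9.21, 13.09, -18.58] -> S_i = -4.57*(-1.42)^i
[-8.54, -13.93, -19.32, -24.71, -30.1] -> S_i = -8.54 + -5.39*i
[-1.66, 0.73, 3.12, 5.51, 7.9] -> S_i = -1.66 + 2.39*i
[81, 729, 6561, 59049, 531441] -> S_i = 81*9^i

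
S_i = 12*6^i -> [12, 72, 432, 2592, 15552]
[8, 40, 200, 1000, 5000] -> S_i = 8*5^i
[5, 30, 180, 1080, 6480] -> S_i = 5*6^i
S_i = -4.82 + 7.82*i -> [-4.82, 3.0, 10.82, 18.64, 26.46]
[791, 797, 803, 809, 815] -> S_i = 791 + 6*i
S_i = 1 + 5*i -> [1, 6, 11, 16, 21]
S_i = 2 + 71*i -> [2, 73, 144, 215, 286]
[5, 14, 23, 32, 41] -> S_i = 5 + 9*i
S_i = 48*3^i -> [48, 144, 432, 1296, 3888]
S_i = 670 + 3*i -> [670, 673, 676, 679, 682]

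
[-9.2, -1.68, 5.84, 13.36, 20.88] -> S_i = -9.20 + 7.52*i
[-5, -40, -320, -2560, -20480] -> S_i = -5*8^i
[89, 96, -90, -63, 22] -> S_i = Random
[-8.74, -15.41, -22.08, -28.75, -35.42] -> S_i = -8.74 + -6.67*i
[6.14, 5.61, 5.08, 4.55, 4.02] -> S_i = 6.14 + -0.53*i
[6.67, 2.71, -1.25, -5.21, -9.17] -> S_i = 6.67 + -3.96*i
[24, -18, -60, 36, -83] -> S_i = Random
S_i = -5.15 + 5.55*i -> [-5.15, 0.4, 5.95, 11.5, 17.05]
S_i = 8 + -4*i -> [8, 4, 0, -4, -8]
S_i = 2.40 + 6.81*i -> [2.4, 9.21, 16.02, 22.83, 29.64]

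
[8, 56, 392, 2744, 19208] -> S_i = 8*7^i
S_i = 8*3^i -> [8, 24, 72, 216, 648]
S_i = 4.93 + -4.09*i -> [4.93, 0.84, -3.25, -7.34, -11.43]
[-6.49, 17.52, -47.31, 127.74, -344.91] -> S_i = -6.49*(-2.70)^i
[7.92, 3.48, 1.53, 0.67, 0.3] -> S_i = 7.92*0.44^i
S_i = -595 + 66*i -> [-595, -529, -463, -397, -331]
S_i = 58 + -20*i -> [58, 38, 18, -2, -22]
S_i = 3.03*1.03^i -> [3.03, 3.12, 3.21, 3.31, 3.41]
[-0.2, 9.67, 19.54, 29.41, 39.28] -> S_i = -0.20 + 9.87*i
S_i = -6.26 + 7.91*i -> [-6.26, 1.65, 9.56, 17.47, 25.38]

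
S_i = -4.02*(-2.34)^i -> [-4.02, 9.41, -22.01, 51.51, -120.53]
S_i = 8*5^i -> [8, 40, 200, 1000, 5000]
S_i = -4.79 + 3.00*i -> [-4.79, -1.79, 1.21, 4.21, 7.21]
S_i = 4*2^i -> [4, 8, 16, 32, 64]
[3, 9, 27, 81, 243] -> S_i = 3*3^i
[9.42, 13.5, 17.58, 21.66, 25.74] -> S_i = 9.42 + 4.08*i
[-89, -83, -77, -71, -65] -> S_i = -89 + 6*i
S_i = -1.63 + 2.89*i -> [-1.63, 1.26, 4.15, 7.04, 9.93]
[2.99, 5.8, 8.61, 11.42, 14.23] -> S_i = 2.99 + 2.81*i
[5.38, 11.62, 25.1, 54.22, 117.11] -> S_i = 5.38*2.16^i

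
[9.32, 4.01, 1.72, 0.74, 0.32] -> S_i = 9.32*0.43^i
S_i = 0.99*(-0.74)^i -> [0.99, -0.73, 0.54, -0.4, 0.3]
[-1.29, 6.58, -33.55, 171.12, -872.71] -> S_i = -1.29*(-5.10)^i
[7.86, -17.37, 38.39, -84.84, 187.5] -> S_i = 7.86*(-2.21)^i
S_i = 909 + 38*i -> [909, 947, 985, 1023, 1061]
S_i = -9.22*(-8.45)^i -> [-9.22, 77.91, -658.33, 5562.9, -47006.48]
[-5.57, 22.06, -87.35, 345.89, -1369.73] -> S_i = -5.57*(-3.96)^i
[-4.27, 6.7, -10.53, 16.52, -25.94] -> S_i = -4.27*(-1.57)^i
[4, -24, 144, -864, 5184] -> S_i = 4*-6^i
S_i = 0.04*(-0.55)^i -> [0.04, -0.02, 0.01, -0.01, 0.0]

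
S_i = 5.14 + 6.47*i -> [5.14, 11.61, 18.08, 24.55, 31.02]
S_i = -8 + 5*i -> [-8, -3, 2, 7, 12]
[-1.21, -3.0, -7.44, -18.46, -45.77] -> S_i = -1.21*2.48^i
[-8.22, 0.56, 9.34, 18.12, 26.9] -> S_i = -8.22 + 8.78*i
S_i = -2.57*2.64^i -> [-2.57, -6.78, -17.91, -47.29, -124.84]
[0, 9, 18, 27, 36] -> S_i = 0 + 9*i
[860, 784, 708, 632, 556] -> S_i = 860 + -76*i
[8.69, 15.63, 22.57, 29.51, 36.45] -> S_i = 8.69 + 6.94*i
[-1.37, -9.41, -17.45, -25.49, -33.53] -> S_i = -1.37 + -8.04*i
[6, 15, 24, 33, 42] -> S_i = 6 + 9*i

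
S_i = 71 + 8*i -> [71, 79, 87, 95, 103]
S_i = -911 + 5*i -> [-911, -906, -901, -896, -891]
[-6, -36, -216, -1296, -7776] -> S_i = -6*6^i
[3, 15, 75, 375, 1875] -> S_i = 3*5^i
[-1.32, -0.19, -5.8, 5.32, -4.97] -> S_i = Random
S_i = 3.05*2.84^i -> [3.05, 8.66, 24.6, 69.86, 198.41]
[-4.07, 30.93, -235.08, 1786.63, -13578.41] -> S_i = -4.07*(-7.60)^i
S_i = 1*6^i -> [1, 6, 36, 216, 1296]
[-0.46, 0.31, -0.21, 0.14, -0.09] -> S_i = -0.46*(-0.67)^i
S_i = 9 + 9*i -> [9, 18, 27, 36, 45]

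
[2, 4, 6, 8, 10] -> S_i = 2 + 2*i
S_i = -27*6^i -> [-27, -162, -972, -5832, -34992]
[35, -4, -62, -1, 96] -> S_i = Random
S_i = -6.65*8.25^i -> [-6.65, -54.86, -452.62, -3734.08, -30806.15]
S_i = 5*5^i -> [5, 25, 125, 625, 3125]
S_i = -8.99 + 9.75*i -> [-8.99, 0.76, 10.51, 20.26, 30.01]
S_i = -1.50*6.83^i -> [-1.5, -10.24, -69.97, -477.92, -3264.18]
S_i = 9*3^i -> [9, 27, 81, 243, 729]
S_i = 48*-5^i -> [48, -240, 1200, -6000, 30000]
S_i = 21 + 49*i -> [21, 70, 119, 168, 217]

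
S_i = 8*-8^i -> [8, -64, 512, -4096, 32768]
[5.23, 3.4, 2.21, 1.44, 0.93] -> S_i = 5.23*0.65^i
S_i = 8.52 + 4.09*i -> [8.52, 12.61, 16.7, 20.79, 24.88]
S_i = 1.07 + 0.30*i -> [1.07, 1.37, 1.67, 1.97, 2.27]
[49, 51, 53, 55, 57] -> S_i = 49 + 2*i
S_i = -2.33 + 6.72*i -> [-2.33, 4.39, 11.11, 17.83, 24.55]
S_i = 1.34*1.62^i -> [1.34, 2.17, 3.52, 5.7, 9.23]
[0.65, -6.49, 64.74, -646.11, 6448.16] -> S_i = 0.65*(-9.98)^i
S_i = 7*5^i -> [7, 35, 175, 875, 4375]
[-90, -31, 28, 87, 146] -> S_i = -90 + 59*i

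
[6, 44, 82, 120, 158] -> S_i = 6 + 38*i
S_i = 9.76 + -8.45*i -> [9.76, 1.31, -7.14, -15.59, -24.04]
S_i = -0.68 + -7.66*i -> [-0.68, -8.34, -16.0, -23.66, -31.32]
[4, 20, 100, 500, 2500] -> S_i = 4*5^i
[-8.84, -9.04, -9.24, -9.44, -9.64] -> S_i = -8.84 + -0.20*i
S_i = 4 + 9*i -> [4, 13, 22, 31, 40]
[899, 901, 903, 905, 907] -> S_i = 899 + 2*i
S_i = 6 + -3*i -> [6, 3, 0, -3, -6]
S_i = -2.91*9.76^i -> [-2.91, -28.4, -277.2, -2705.47, -26405.37]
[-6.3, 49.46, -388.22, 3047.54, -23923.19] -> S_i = -6.30*(-7.85)^i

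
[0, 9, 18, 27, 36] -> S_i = 0 + 9*i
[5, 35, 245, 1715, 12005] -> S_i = 5*7^i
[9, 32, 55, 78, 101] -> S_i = 9 + 23*i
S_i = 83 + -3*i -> [83, 80, 77, 74, 71]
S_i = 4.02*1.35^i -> [4.02, 5.43, 7.33, 9.89, 13.35]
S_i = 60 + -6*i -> [60, 54, 48, 42, 36]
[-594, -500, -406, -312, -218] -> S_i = -594 + 94*i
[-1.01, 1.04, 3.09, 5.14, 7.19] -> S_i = -1.01 + 2.05*i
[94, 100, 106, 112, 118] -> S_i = 94 + 6*i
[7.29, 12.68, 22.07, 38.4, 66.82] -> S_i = 7.29*1.74^i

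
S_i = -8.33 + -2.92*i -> [-8.33, -11.25, -14.17, -17.09, -20.01]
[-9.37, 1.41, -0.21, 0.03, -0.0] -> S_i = -9.37*(-0.15)^i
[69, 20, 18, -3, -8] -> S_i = Random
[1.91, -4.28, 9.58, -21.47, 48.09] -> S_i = 1.91*(-2.24)^i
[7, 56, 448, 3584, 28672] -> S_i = 7*8^i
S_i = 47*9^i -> [47, 423, 3807, 34263, 308367]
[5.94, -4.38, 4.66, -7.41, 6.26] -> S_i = Random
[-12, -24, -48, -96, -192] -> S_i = -12*2^i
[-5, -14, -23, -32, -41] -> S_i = -5 + -9*i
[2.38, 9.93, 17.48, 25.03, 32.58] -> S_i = 2.38 + 7.55*i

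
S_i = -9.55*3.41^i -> [-9.55, -32.57, -111.05, -378.67, -1291.28]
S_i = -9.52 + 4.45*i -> [-9.52, -5.07, -0.62, 3.83, 8.28]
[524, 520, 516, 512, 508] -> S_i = 524 + -4*i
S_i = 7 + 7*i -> [7, 14, 21, 28, 35]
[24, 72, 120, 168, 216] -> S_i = 24 + 48*i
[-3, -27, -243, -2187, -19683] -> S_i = -3*9^i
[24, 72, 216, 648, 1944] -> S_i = 24*3^i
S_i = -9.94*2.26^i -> [-9.94, -22.46, -50.77, -114.74, -259.31]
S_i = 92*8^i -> [92, 736, 5888, 47104, 376832]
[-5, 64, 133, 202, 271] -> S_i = -5 + 69*i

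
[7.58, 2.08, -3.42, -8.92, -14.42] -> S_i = 7.58 + -5.50*i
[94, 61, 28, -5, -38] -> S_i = 94 + -33*i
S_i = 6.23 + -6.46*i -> [6.23, -0.23, -6.69, -13.15, -19.61]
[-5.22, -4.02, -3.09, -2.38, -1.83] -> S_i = -5.22*0.77^i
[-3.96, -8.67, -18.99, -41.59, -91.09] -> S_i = -3.96*2.19^i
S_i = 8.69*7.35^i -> [8.69, 63.87, 469.46, 3450.5, 25361.16]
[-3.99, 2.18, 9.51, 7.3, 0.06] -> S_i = Random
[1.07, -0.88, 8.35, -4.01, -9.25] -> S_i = Random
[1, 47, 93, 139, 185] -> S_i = 1 + 46*i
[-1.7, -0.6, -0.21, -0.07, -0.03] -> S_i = -1.70*0.35^i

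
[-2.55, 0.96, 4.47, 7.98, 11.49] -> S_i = -2.55 + 3.51*i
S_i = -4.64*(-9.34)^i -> [-4.64, 43.34, -404.77, 3780.58, -35310.63]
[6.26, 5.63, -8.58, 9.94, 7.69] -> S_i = Random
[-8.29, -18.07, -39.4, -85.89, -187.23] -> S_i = -8.29*2.18^i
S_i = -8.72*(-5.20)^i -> [-8.72, 45.34, -235.79, 1226.1, -6375.73]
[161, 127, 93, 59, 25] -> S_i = 161 + -34*i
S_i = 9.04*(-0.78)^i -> [9.04, -7.05, 5.5, -4.29, 3.35]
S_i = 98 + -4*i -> [98, 94, 90, 86, 82]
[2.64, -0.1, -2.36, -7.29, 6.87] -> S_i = Random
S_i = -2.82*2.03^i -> [-2.82, -5.72, -11.62, -23.59, -47.89]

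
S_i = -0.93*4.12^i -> [-0.93, -3.83, -15.79, -65.04, -267.96]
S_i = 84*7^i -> [84, 588, 4116, 28812, 201684]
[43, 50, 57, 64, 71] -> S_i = 43 + 7*i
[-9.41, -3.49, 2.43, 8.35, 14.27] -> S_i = -9.41 + 5.92*i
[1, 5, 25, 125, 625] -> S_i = 1*5^i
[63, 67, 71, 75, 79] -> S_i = 63 + 4*i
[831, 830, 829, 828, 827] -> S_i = 831 + -1*i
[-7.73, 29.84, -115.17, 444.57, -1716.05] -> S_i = -7.73*(-3.86)^i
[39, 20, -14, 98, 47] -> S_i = Random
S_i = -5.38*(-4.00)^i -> [-5.38, 21.52, -86.08, 344.32, -1377.28]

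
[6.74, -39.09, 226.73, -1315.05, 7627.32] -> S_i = 6.74*(-5.80)^i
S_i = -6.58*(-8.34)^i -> [-6.58, 54.88, -457.68, 3817.02, -31833.92]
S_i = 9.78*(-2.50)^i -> [9.78, -24.45, 61.12, -152.81, 382.03]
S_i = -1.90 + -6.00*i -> [-1.9, -7.9, -13.9, -19.9, -25.9]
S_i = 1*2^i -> [1, 2, 4, 8, 16]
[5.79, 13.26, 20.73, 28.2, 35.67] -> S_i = 5.79 + 7.47*i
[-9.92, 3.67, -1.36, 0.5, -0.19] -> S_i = -9.92*(-0.37)^i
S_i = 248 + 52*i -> [248, 300, 352, 404, 456]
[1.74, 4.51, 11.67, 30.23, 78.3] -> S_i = 1.74*2.59^i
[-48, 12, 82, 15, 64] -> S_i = Random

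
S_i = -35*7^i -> [-35, -245, -1715, -12005, -84035]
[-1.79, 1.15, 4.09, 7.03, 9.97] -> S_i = -1.79 + 2.94*i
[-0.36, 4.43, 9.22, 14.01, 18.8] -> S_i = -0.36 + 4.79*i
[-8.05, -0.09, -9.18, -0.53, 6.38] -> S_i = Random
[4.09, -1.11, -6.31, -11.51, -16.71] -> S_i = 4.09 + -5.20*i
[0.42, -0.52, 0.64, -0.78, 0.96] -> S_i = 0.42*(-1.23)^i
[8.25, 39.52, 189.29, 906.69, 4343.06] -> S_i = 8.25*4.79^i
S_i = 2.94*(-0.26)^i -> [2.94, -0.76, 0.2, -0.05, 0.01]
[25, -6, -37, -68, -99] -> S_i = 25 + -31*i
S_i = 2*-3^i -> [2, -6, 18, -54, 162]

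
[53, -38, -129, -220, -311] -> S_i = 53 + -91*i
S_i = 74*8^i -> [74, 592, 4736, 37888, 303104]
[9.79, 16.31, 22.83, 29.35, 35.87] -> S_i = 9.79 + 6.52*i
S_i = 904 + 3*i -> [904, 907, 910, 913, 916]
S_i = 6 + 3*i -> [6, 9, 12, 15, 18]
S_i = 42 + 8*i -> [42, 50, 58, 66, 74]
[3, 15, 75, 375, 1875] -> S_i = 3*5^i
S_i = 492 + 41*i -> [492, 533, 574, 615, 656]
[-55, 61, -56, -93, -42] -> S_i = Random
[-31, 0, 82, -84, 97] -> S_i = Random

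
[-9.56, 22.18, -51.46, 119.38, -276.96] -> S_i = -9.56*(-2.32)^i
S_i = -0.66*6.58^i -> [-0.66, -4.34, -28.58, -188.03, -1237.22]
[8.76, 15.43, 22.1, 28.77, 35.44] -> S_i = 8.76 + 6.67*i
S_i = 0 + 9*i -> [0, 9, 18, 27, 36]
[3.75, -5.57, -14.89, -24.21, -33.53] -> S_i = 3.75 + -9.32*i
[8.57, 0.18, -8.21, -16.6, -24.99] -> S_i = 8.57 + -8.39*i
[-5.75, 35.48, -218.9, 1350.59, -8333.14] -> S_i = -5.75*(-6.17)^i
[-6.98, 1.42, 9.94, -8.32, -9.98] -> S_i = Random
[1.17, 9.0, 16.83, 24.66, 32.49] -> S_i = 1.17 + 7.83*i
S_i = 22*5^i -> [22, 110, 550, 2750, 13750]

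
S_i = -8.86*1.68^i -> [-8.86, -14.88, -25.01, -42.01, -70.58]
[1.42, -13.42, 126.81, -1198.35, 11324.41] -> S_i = 1.42*(-9.45)^i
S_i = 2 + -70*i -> [2, -68, -138, -208, -278]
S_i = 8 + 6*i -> [8, 14, 20, 26, 32]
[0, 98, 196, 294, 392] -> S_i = 0 + 98*i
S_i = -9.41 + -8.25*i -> [-9.41, -17.66, -25.91, -34.16, -42.41]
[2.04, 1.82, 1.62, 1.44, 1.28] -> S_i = 2.04*0.89^i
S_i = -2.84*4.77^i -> [-2.84, -13.55, -64.62, -308.23, -1470.25]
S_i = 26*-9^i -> [26, -234, 2106, -18954, 170586]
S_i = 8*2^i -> [8, 16, 32, 64, 128]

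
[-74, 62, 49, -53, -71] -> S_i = Random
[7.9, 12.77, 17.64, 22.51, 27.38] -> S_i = 7.90 + 4.87*i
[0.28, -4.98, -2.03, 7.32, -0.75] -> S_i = Random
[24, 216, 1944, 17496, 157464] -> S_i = 24*9^i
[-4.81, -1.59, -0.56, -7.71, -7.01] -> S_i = Random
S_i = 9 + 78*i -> [9, 87, 165, 243, 321]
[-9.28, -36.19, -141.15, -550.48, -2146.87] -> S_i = -9.28*3.90^i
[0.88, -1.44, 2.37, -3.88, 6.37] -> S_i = 0.88*(-1.64)^i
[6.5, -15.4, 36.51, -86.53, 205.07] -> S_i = 6.50*(-2.37)^i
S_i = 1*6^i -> [1, 6, 36, 216, 1296]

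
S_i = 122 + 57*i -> [122, 179, 236, 293, 350]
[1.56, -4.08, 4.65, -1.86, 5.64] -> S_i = Random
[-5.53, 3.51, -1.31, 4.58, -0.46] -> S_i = Random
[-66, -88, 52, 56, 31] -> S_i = Random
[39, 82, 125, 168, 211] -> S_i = 39 + 43*i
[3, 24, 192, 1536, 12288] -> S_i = 3*8^i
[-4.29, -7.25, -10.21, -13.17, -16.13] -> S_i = -4.29 + -2.96*i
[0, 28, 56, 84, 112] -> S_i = 0 + 28*i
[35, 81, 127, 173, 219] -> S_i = 35 + 46*i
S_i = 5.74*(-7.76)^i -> [5.74, -44.54, 345.65, -2682.24, 20814.15]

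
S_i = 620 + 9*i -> [620, 629, 638, 647, 656]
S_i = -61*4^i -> [-61, -244, -976, -3904, -15616]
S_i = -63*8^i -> [-63, -504, -4032, -32256, -258048]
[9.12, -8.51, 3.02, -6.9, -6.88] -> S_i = Random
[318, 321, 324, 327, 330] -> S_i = 318 + 3*i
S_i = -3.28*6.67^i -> [-3.28, -21.88, -145.92, -973.31, -6491.98]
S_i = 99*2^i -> [99, 198, 396, 792, 1584]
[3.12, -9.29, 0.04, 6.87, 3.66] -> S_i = Random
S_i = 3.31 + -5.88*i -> [3.31, -2.57, -8.45, -14.33, -20.21]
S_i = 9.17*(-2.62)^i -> [9.17, -24.03, 62.95, -164.92, 432.09]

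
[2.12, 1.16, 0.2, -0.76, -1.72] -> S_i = 2.12 + -0.96*i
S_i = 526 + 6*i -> [526, 532, 538, 544, 550]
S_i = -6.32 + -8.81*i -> [-6.32, -15.13, -23.94, -32.75, -41.56]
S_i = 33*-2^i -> [33, -66, 132, -264, 528]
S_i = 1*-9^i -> [1, -9, 81, -729, 6561]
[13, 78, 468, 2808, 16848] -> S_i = 13*6^i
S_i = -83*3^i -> [-83, -249, -747, -2241, -6723]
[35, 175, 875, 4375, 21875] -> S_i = 35*5^i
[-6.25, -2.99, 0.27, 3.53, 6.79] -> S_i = -6.25 + 3.26*i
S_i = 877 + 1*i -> [877, 878, 879, 880, 881]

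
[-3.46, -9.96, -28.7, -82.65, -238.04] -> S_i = -3.46*2.88^i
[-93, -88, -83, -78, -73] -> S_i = -93 + 5*i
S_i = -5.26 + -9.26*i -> [-5.26, -14.52, -23.78, -33.04, -42.3]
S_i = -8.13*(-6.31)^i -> [-8.13, 51.3, -323.7, 2042.58, -12888.67]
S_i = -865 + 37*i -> [-865, -828, -791, -754, -717]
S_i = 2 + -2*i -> [2, 0, -2, -4, -6]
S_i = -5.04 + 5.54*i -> [-5.04, 0.5, 6.04, 11.58, 17.12]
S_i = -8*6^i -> [-8, -48, -288, -1728, -10368]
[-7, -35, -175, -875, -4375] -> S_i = -7*5^i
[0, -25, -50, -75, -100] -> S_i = 0 + -25*i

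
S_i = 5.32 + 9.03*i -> [5.32, 14.35, 23.38, 32.41, 41.44]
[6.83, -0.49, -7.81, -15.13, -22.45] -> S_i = 6.83 + -7.32*i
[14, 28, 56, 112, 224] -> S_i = 14*2^i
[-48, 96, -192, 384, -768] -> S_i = -48*-2^i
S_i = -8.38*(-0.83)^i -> [-8.38, 6.96, -5.77, 4.79, -3.98]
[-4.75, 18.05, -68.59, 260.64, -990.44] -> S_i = -4.75*(-3.80)^i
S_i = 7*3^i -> [7, 21, 63, 189, 567]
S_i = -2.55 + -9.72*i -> [-2.55, -12.27, -21.99, -31.71, -41.43]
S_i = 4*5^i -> [4, 20, 100, 500, 2500]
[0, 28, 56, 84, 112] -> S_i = 0 + 28*i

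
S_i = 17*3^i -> [17, 51, 153, 459, 1377]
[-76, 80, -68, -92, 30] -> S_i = Random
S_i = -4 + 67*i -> [-4, 63, 130, 197, 264]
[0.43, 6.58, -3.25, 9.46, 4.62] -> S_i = Random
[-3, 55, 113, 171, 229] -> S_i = -3 + 58*i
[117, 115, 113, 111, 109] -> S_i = 117 + -2*i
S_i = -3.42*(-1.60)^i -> [-3.42, 5.47, -8.76, 14.01, -22.41]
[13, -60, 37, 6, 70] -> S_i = Random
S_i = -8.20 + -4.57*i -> [-8.2, -12.77, -17.34, -21.91, -26.48]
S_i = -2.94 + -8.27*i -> [-2.94, -11.21, -19.48, -27.75, -36.02]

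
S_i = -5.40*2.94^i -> [-5.4, -15.88, -46.68, -137.23, -403.44]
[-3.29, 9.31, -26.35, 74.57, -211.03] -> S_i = -3.29*(-2.83)^i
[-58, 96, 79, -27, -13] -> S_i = Random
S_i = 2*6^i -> [2, 12, 72, 432, 2592]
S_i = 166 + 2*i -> [166, 168, 170, 172, 174]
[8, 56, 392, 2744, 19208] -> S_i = 8*7^i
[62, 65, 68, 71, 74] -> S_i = 62 + 3*i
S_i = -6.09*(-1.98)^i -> [-6.09, 12.06, -23.88, 47.27, -93.6]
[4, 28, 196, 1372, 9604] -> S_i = 4*7^i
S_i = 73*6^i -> [73, 438, 2628, 15768, 94608]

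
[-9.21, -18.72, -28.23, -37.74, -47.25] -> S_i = -9.21 + -9.51*i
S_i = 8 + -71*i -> [8, -63, -134, -205, -276]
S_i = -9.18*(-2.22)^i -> [-9.18, 20.38, -45.24, 100.44, -222.97]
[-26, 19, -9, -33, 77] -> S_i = Random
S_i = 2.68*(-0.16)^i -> [2.68, -0.43, 0.07, -0.01, 0.0]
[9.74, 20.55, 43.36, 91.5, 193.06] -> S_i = 9.74*2.11^i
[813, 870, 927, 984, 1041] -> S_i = 813 + 57*i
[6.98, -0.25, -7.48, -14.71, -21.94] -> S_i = 6.98 + -7.23*i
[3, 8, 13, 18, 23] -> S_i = 3 + 5*i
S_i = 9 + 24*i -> [9, 33, 57, 81, 105]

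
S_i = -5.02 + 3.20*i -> [-5.02, -1.82, 1.38, 4.58, 7.78]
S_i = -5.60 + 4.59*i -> [-5.6, -1.01, 3.58, 8.17, 12.76]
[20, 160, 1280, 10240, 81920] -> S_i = 20*8^i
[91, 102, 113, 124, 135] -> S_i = 91 + 11*i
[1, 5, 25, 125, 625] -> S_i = 1*5^i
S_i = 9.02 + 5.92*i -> [9.02, 14.94, 20.86, 26.78, 32.7]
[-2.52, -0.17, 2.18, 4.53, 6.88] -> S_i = -2.52 + 2.35*i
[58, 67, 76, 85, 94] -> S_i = 58 + 9*i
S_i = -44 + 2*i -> [-44, -42, -40, -38, -36]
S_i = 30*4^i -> [30, 120, 480, 1920, 7680]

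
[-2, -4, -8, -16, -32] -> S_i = -2*2^i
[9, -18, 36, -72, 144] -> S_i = 9*-2^i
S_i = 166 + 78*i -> [166, 244, 322, 400, 478]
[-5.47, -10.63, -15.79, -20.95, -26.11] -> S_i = -5.47 + -5.16*i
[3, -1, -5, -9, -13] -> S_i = 3 + -4*i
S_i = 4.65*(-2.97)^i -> [4.65, -13.81, 41.02, -121.82, 361.81]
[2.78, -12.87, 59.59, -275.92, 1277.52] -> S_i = 2.78*(-4.63)^i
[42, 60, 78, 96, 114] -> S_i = 42 + 18*i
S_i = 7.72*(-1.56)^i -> [7.72, -12.04, 18.79, -29.31, 45.72]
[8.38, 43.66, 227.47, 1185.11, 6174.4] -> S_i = 8.38*5.21^i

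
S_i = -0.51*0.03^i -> [-0.51, -0.02, -0.0, -0.0, -0.0]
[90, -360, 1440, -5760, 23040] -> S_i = 90*-4^i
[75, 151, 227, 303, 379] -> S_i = 75 + 76*i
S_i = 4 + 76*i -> [4, 80, 156, 232, 308]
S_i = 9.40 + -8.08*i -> [9.4, 1.32, -6.76, -14.84, -22.92]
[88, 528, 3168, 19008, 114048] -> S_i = 88*6^i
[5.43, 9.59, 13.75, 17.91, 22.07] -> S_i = 5.43 + 4.16*i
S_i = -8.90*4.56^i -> [-8.9, -40.58, -185.06, -843.89, -3848.13]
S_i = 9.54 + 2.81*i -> [9.54, 12.35, 15.16, 17.97, 20.78]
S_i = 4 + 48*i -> [4, 52, 100, 148, 196]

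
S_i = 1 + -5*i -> [1, -4, -9, -14, -19]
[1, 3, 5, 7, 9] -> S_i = 1 + 2*i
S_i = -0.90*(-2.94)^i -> [-0.9, 2.65, -7.78, 22.87, -67.24]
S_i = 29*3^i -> [29, 87, 261, 783, 2349]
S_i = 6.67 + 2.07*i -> [6.67, 8.74, 10.81, 12.88, 14.95]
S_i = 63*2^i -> [63, 126, 252, 504, 1008]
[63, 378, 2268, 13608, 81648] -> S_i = 63*6^i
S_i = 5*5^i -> [5, 25, 125, 625, 3125]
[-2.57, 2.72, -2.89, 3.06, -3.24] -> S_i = -2.57*(-1.06)^i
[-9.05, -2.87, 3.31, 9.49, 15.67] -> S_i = -9.05 + 6.18*i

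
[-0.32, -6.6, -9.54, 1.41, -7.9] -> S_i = Random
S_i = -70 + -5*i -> [-70, -75, -80, -85, -90]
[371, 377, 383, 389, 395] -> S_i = 371 + 6*i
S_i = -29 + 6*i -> [-29, -23, -17, -11, -5]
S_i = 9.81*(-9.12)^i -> [9.81, -89.47, 815.94, -7441.38, 67865.39]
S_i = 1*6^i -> [1, 6, 36, 216, 1296]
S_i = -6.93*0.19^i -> [-6.93, -1.32, -0.25, -0.05, -0.01]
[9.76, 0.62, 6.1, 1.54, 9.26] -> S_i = Random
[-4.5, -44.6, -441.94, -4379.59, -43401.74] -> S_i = -4.50*9.91^i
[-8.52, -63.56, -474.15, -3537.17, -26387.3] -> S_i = -8.52*7.46^i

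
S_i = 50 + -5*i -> [50, 45, 40, 35, 30]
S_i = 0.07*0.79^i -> [0.07, 0.06, 0.04, 0.03, 0.03]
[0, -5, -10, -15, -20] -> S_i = 0 + -5*i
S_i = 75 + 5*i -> [75, 80, 85, 90, 95]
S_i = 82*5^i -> [82, 410, 2050, 10250, 51250]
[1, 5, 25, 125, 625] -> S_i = 1*5^i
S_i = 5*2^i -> [5, 10, 20, 40, 80]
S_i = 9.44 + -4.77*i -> [9.44, 4.67, -0.1, -4.87, -9.64]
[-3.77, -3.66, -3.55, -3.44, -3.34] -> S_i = -3.77*0.97^i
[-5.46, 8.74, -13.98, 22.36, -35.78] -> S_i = -5.46*(-1.60)^i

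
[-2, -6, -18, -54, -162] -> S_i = -2*3^i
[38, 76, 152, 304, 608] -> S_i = 38*2^i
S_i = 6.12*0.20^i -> [6.12, 1.22, 0.24, 0.05, 0.01]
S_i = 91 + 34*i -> [91, 125, 159, 193, 227]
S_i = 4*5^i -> [4, 20, 100, 500, 2500]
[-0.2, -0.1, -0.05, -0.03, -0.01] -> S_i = -0.20*0.52^i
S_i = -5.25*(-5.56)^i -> [-5.25, 29.19, -162.3, 902.37, -5017.17]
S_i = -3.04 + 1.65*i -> [-3.04, -1.39, 0.26, 1.91, 3.56]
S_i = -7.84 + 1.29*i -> [-7.84, -6.55, -5.26, -3.97, -2.68]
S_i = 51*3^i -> [51, 153, 459, 1377, 4131]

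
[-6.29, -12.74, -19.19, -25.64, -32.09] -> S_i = -6.29 + -6.45*i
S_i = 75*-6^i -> [75, -450, 2700, -16200, 97200]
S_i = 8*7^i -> [8, 56, 392, 2744, 19208]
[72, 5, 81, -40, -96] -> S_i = Random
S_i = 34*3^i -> [34, 102, 306, 918, 2754]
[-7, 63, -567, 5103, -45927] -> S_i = -7*-9^i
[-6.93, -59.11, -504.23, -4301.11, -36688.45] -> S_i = -6.93*8.53^i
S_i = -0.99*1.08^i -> [-0.99, -1.07, -1.15, -1.25, -1.35]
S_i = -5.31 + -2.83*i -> [-5.31, -8.14, -10.97, -13.8, -16.63]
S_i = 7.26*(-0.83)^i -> [7.26, -6.03, 5.0, -4.15, 3.45]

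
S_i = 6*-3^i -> [6, -18, 54, -162, 486]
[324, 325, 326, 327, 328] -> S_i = 324 + 1*i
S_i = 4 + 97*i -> [4, 101, 198, 295, 392]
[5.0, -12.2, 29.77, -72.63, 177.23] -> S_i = 5.00*(-2.44)^i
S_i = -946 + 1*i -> [-946, -945, -944, -943, -942]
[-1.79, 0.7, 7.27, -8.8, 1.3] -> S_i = Random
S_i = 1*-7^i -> [1, -7, 49, -343, 2401]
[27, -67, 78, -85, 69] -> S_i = Random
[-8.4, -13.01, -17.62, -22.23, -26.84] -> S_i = -8.40 + -4.61*i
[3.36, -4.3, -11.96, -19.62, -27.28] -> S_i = 3.36 + -7.66*i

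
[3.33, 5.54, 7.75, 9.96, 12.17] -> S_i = 3.33 + 2.21*i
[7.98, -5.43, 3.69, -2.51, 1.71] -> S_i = 7.98*(-0.68)^i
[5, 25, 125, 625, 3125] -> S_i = 5*5^i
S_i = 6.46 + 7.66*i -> [6.46, 14.12, 21.78, 29.44, 37.1]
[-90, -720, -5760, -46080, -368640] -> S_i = -90*8^i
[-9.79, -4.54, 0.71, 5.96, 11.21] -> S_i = -9.79 + 5.25*i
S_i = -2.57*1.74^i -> [-2.57, -4.47, -7.78, -13.54, -23.56]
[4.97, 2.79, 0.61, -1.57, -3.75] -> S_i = 4.97 + -2.18*i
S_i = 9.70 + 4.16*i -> [9.7, 13.86, 18.02, 22.18, 26.34]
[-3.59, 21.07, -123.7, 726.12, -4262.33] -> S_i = -3.59*(-5.87)^i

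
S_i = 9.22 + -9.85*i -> [9.22, -0.63, -10.48, -20.33, -30.18]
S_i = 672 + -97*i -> [672, 575, 478, 381, 284]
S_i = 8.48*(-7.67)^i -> [8.48, -65.04, 498.87, -3826.33, 29347.92]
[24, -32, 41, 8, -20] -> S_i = Random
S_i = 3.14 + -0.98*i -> [3.14, 2.16, 1.18, 0.2, -0.78]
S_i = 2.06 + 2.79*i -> [2.06, 4.85, 7.64, 10.43, 13.22]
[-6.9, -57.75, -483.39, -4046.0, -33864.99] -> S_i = -6.90*8.37^i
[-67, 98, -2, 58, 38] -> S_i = Random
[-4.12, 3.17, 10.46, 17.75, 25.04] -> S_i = -4.12 + 7.29*i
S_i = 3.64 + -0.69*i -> [3.64, 2.95, 2.26, 1.57, 0.88]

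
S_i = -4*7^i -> [-4, -28, -196, -1372, -9604]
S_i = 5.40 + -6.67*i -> [5.4, -1.27, -7.94, -14.61, -21.28]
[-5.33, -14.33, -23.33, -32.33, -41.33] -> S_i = -5.33 + -9.00*i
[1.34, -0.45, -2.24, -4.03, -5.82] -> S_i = 1.34 + -1.79*i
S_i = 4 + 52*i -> [4, 56, 108, 160, 212]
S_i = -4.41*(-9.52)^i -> [-4.41, 41.98, -399.68, 3804.95, -36223.16]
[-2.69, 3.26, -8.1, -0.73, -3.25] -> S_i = Random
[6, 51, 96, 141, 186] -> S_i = 6 + 45*i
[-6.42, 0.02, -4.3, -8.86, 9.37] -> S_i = Random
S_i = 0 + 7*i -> [0, 7, 14, 21, 28]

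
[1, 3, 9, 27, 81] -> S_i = 1*3^i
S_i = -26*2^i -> [-26, -52, -104, -208, -416]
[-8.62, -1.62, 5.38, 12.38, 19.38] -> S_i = -8.62 + 7.00*i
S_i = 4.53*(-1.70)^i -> [4.53, -7.7, 13.09, -22.26, 37.84]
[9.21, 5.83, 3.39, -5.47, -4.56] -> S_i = Random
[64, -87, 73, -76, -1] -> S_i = Random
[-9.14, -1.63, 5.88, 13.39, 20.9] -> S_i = -9.14 + 7.51*i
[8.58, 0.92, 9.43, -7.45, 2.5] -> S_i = Random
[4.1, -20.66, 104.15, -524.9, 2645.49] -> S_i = 4.10*(-5.04)^i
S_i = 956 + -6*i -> [956, 950, 944, 938, 932]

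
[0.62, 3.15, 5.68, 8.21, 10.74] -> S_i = 0.62 + 2.53*i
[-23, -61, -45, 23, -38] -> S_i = Random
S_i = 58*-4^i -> [58, -232, 928, -3712, 14848]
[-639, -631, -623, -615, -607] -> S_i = -639 + 8*i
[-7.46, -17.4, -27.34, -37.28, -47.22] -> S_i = -7.46 + -9.94*i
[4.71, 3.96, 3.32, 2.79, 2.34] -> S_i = 4.71*0.84^i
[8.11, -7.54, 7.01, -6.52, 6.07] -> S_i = 8.11*(-0.93)^i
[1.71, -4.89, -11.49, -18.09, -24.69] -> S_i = 1.71 + -6.60*i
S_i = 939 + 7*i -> [939, 946, 953, 960, 967]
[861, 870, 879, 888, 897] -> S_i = 861 + 9*i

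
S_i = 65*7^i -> [65, 455, 3185, 22295, 156065]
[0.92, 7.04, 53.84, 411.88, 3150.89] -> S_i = 0.92*7.65^i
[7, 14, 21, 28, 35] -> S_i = 7 + 7*i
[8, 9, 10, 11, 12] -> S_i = 8 + 1*i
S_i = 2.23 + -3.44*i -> [2.23, -1.21, -4.65, -8.09, -11.53]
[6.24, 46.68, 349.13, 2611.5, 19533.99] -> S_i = 6.24*7.48^i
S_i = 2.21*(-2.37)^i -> [2.21, -5.24, 12.41, -29.42, 69.72]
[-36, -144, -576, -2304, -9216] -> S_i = -36*4^i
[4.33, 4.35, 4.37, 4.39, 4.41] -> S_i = 4.33 + 0.02*i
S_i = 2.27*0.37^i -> [2.27, 0.84, 0.31, 0.11, 0.04]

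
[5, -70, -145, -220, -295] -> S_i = 5 + -75*i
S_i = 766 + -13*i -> [766, 753, 740, 727, 714]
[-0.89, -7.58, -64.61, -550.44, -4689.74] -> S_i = -0.89*8.52^i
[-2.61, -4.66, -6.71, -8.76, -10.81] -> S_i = -2.61 + -2.05*i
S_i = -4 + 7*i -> [-4, 3, 10, 17, 24]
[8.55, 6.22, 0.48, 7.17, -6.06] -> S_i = Random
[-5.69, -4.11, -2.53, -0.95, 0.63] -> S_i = -5.69 + 1.58*i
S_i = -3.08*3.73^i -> [-3.08, -11.49, -42.85, -159.84, -596.19]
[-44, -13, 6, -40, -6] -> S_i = Random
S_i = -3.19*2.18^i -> [-3.19, -6.95, -15.16, -33.05, -72.05]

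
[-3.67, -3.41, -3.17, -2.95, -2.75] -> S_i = -3.67*0.93^i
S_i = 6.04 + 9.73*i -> [6.04, 15.77, 25.5, 35.23, 44.96]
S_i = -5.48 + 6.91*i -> [-5.48, 1.43, 8.34, 15.25, 22.16]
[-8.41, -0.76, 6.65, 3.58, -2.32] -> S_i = Random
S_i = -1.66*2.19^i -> [-1.66, -3.64, -7.96, -17.44, -38.18]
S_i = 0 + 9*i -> [0, 9, 18, 27, 36]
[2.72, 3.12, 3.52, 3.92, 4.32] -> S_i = 2.72 + 0.40*i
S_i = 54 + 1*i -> [54, 55, 56, 57, 58]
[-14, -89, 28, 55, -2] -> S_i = Random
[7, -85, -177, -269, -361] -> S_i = 7 + -92*i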